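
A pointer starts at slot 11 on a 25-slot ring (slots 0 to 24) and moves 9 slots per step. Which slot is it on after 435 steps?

1

435·9 = 3915.
3915 − 156·25 = 15, so 3915 ≡ 15 (mod 25).
(11 + 15) mod 25 = 1.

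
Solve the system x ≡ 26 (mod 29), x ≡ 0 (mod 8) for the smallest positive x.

x ≡ 0 (mod 8) gives x ∈ {0, 8, 16, 24, 32, 40, 48, 56, …}.
The first of these with x mod 29 = 26 is 200.

200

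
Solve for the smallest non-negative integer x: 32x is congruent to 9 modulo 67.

The inverse of 32 mod 67 is 44 (since 32·44 = 1408 ≡ 1).
So x ≡ 44·9 = 396 ≡ 61 (mod 67).
Check: 32·61 = 1952 = 29·67 + 9.

61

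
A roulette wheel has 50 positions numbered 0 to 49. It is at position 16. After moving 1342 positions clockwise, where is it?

8

1342 − 26·50 = 42, so 1342 ≡ 42 (mod 50).
(16 + 42) mod 50 = 8.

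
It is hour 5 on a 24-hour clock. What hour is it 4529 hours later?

4529 − 188·24 = 17, so 4529 ≡ 17 (mod 24).
(5 + 17) mod 24 = 22.

22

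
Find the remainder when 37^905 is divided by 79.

39

Square-and-reduce mod 79: 37^1≡37, 37^2≡26, 37^4≡44, 37^8≡40, 37^16≡20, 37^32≡5, 37^64≡25, 37^128≡72, 37^256≡49, 37^512≡31.
Since 905 = 1 + 8 + 128 + 256 + 512 in binary, 37^905 ≡ 37·40·72·49·31 ≡ 39 (mod 79).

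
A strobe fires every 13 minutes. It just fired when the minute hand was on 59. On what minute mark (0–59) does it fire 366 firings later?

366·13 = 4758.
4758 − 79·60 = 18, so 4758 ≡ 18 (mod 60).
(59 + 18) mod 60 = 17.

17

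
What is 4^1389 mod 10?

The units digit of 4^n cycles with period 2: 4, 6, …
1389 mod 2 = 1, so the last digit matches 4^1 = 4.

4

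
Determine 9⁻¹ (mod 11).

5

11 = 1·9 + 2
9 = 4·2 + 1
2 = 2·1 + 0
Back-substituting gives 9·5 ≡ 1 (mod 11).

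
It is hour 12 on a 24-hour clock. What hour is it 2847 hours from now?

3

Dividing 2847 by 24 gives quotient 118 and remainder 15.
(12 + 15) mod 24 = 3.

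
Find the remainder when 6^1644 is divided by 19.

11

Square-and-reduce mod 19: 6^1≡6, 6^2≡17, 6^4≡4, 6^8≡16, 6^16≡9, 6^32≡5, 6^64≡6, 6^128≡17, 6^256≡4, 6^512≡16, 6^1024≡9.
Since 1644 = 4 + 8 + 32 + 64 + 512 + 1024 in binary, 6^1644 ≡ 4·16·5·6·16·9 ≡ 11 (mod 19).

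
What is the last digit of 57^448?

Last digits of 7^n: 7, 9, 3, 1 (period 4).
448 mod 4 = 0, so the last digit matches 7^4 = 1.

1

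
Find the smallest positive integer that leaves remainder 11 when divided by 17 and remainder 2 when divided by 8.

130

Since 8·15 ≡ 1 (mod 17), take x = 2 + 8·((11−2)·15 mod 17) = 2 + 8·16 = 130.
Check: 130 mod 17 = 11, 130 mod 8 = 2.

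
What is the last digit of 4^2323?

Powers of 4 mod 10 repeat with period 2: 4, 6.
2323 leaves remainder 1 on division by 2, so 4^2323 ends in 4.

4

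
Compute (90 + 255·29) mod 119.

107

255·29 = 7395.
Dividing 7395 by 119 gives quotient 62 and remainder 17.
(90 + 17) mod 119 = 107.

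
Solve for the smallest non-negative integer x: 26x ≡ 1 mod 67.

The inverse of 26 mod 67 is 49 (since 26·49 = 1274 ≡ 1).
Multiplying both sides by 49: x ≡ 49·1 = 49 ≡ 49 (mod 67).

49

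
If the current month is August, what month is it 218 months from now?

218 mod 12 = 2 (since 18·12 = 216).
August + 2 months → October.

October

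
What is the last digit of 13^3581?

Last digits of 3^n: 3, 9, 7, 1 (period 4).
3581 leaves remainder 1 on division by 4, so 13^3581 ends in 3.

3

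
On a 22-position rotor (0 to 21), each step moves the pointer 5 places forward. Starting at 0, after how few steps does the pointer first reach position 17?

The inverse of 5 mod 22 is 9 (since 5·9 = 45 ≡ 1).
Multiplying both sides by 9: x ≡ 9·17 = 153 ≡ 21 (mod 22).

21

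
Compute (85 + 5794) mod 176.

5794 = 32·176 + 162, so 5794 mod 176 = 162.
(85 + 162) mod 176 = 71.

71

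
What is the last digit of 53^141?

3

Powers of 3 mod 10 repeat with period 4: 3, 9, 7, 1.
141 mod 4 = 1, so the last digit matches 3^1 = 3.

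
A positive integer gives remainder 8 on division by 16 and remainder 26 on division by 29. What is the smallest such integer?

200

x ≡ 8 (mod 16) gives x ∈ {8, 24, 40, 56, 72, 88, 104, 120, …}.
The first of these with x mod 29 = 26 is 200.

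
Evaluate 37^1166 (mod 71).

45

Square-and-reduce mod 71: 37^1≡37, 37^2≡20, 37^4≡45, 37^8≡37, 37^16≡20, 37^32≡45, 37^64≡37, 37^128≡20, 37^256≡45, 37^512≡37, 37^1024≡20.
Since 1166 = 2 + 4 + 8 + 128 + 1024 in binary, 37^1166 ≡ 20·45·37·20·20 ≡ 45 (mod 71).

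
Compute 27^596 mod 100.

61

By repeated squaring mod 100: 27^1≡27, 27^2≡29, 27^4≡41, 27^8≡81, 27^16≡61, 27^32≡21, 27^64≡41, 27^128≡81, 27^256≡61, 27^512≡21.
Since 596 = 4 + 16 + 64 + 512 in binary, 27^596 ≡ 41·61·41·21 ≡ 61 (mod 100).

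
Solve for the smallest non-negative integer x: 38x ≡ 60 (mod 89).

The inverse of 38 mod 89 is 82 (since 38·82 = 3116 ≡ 1).
So x ≡ 82·60 = 4920 ≡ 25 (mod 89).

25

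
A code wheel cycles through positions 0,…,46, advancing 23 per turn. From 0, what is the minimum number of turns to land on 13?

21

The inverse of 23 mod 47 is 45 (since 23·45 = 1035 ≡ 1).
Multiplying both sides by 45: x ≡ 45·13 = 585 ≡ 21 (mod 47).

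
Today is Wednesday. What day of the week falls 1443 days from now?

Thursday

1443 = 206·7 + 1, so 1443 mod 7 = 1.
Wednesday + 1 day → Thursday.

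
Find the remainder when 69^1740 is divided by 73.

Successive squares of 69 mod 73: 69^1≡69, 69^2≡16, 69^4≡37, 69^8≡55, 69^16≡32, 69^32≡2, 69^64≡4, 69^128≡16, 69^256≡37, 69^512≡55, 69^1024≡32.
Since 1740 = 4 + 8 + 64 + 128 + 512 + 1024 in binary, 69^1740 ≡ 37·55·4·16·55·32 ≡ 64 (mod 73).

64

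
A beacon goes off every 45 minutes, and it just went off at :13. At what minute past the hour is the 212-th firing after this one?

13

212·45 = 9540.
9540 = 159·60 + 0, so 9540 mod 60 = 0.
(13 + 0) mod 60 = 13.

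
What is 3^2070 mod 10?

Powers of 3 mod 10 repeat with period 4: 3, 9, 7, 1.
2070 leaves remainder 2 on division by 4, so 3^2070 ends in 9.

9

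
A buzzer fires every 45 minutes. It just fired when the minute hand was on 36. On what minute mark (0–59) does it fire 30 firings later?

6

30·45 = 1350.
1350 mod 60 = 30 (since 22·60 = 1320).
(36 + 30) mod 60 = 6.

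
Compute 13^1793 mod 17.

Successive squares of 13 mod 17: 13^1≡13, 13^2≡16, 13^4≡1, 13^8≡1, 13^16≡1, 13^32≡1, 13^64≡1, 13^128≡1, 13^256≡1, 13^512≡1, 13^1024≡1.
Since 1793 = 1 + 256 + 512 + 1024 in binary, 13^1793 ≡ 13·1·1·1 ≡ 13 (mod 17).

13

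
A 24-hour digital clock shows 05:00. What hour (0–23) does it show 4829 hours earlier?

0

4829 − 201·24 = 5, so 4829 ≡ 5 (mod 24).
(5 − 5) mod 24 = 0.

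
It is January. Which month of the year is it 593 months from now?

June

593 = 49·12 + 5, so 593 mod 12 = 5.
January + 5 months → June.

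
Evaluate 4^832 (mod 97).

35

Successive squares of 4 mod 97: 4^1≡4, 4^2≡16, 4^4≡62, 4^8≡61, 4^16≡35, 4^32≡61, 4^64≡35, 4^128≡61, 4^256≡35, 4^512≡61.
Since 832 = 64 + 256 + 512 in binary, 4^832 ≡ 35·35·61 ≡ 35 (mod 97).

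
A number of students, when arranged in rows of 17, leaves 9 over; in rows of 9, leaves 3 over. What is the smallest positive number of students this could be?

111

Since 9·2 ≡ 1 (mod 17), take x = 3 + 9·((9−3)·2 mod 17) = 3 + 9·12 = 111.
Check: 111 mod 17 = 9, 111 mod 9 = 3.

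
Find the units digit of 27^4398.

9

Last digits of 7^n: 7, 9, 3, 1 (period 4).
4398 leaves remainder 2 on division by 4, so 27^4398 ends in 9.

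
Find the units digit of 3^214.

Last digits of 3^n: 3, 9, 7, 1 (period 4).
214 leaves remainder 2 on division by 4, so 3^214 ends in 9.

9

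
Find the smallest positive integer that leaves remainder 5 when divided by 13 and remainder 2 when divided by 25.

Since 25·12 ≡ 1 (mod 13), take x = 2 + 25·((5−2)·12 mod 13) = 2 + 25·10 = 252.
Check: 252 mod 13 = 5, 252 mod 25 = 2.

252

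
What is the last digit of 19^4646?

Last digits of 9^n: 9, 1 (period 2).
4646 mod 2 = 0, so the last digit matches 9^2 = 1.

1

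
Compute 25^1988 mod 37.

Successive squares of 25 mod 37: 25^1≡25, 25^2≡33, 25^4≡16, 25^8≡34, 25^16≡9, 25^32≡7, 25^64≡12, 25^128≡33, 25^256≡16, 25^512≡34, 25^1024≡9.
Since 1988 = 4 + 64 + 128 + 256 + 512 + 1024 in binary, 25^1988 ≡ 16·12·33·16·34·9 ≡ 34 (mod 37).

34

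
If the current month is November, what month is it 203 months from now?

October

203 mod 12 = 11 (since 16·12 = 192).
November + 11 months → October.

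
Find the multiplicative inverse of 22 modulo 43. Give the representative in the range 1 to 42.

2

43 = 1·22 + 21
22 = 1·21 + 1
21 = 21·1 + 0
Back-substituting gives 22·2 ≡ 1 (mod 43).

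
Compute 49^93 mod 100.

49

Square-and-reduce mod 100: 49^1≡49, 49^2≡1, 49^4≡1, 49^8≡1, 49^16≡1, 49^32≡1, 49^64≡1.
Since 93 = 1 + 4 + 8 + 16 + 64 in binary, 49^93 ≡ 49·1·1·1·1 ≡ 49 (mod 100).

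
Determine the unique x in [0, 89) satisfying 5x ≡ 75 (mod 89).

15

The inverse of 5 mod 89 is 18 (since 5·18 = 90 ≡ 1).
So x ≡ 18·75 = 1350 ≡ 15 (mod 89).
Check: 5·15 = 75 = 0·89 + 75.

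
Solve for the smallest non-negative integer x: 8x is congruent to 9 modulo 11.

8

8⁻¹ ≡ 7 (mod 11) because 8·7 = 56 = 5·11 + 1.
So x ≡ 7·9 = 63 ≡ 8 (mod 11).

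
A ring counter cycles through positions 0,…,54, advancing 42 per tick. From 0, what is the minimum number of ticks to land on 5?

25

42⁻¹ ≡ 38 (mod 55) because 42·38 = 1596 = 29·55 + 1.
Multiplying both sides by 38: x ≡ 38·5 = 190 ≡ 25 (mod 55).
Check: 42·25 = 1050 = 19·55 + 5.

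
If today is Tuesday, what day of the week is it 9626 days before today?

Monday

9626 mod 7 = 1 (since 1375·7 = 9625).
Tuesday − 1 day → Monday.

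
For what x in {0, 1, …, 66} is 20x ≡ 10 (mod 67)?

34

20⁻¹ ≡ 57 (mod 67) because 20·57 = 1140 = 17·67 + 1.
Multiplying both sides by 57: x ≡ 57·10 = 570 ≡ 34 (mod 67).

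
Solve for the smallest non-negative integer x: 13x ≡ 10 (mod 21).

4

The inverse of 13 mod 21 is 13 (since 13·13 = 169 ≡ 1).
So x ≡ 13·10 = 130 ≡ 4 (mod 21).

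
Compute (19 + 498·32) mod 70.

498·32 = 15936.
Dividing 15936 by 70 gives quotient 227 and remainder 46.
(19 + 46) mod 70 = 65.

65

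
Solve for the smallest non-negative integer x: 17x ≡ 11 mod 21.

13

The inverse of 17 mod 21 is 5 (since 17·5 = 85 ≡ 1).
Multiplying both sides by 5: x ≡ 5·11 = 55 ≡ 13 (mod 21).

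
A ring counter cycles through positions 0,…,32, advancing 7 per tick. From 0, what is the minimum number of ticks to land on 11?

11

7⁻¹ ≡ 19 (mod 33) because 7·19 = 133 = 4·33 + 1.
Multiplying both sides by 19: x ≡ 19·11 = 209 ≡ 11 (mod 33).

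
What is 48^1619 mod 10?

Powers of 8 mod 10 repeat with period 4: 8, 4, 2, 6.
1619 leaves remainder 3 on division by 4, so 48^1619 ends in 2.

2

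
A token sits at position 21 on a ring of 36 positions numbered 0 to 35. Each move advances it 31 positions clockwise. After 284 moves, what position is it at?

284·31 = 8804.
Dividing 8804 by 36 gives quotient 244 and remainder 20.
(21 + 20) mod 36 = 5.

5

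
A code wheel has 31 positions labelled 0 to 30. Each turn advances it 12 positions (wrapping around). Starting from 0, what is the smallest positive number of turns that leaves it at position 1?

31 = 2·12 + 7
12 = 1·7 + 5
7 = 1·5 + 2
5 = 2·2 + 1
2 = 2·1 + 0
Back-substituting gives 12·13 ≡ 1 (mod 31).

13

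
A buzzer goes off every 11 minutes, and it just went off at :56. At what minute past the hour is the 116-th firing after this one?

12

116·11 = 1276.
1276 = 21·60 + 16, so 1276 mod 60 = 16.
(56 + 16) mod 60 = 12.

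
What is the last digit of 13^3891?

Powers of 3 mod 10 repeat with period 4: 3, 9, 7, 1.
3891 mod 4 = 3, so the last digit matches 3^3 = 7.

7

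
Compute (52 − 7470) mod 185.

7470 − 40·185 = 70, so 7470 ≡ 70 (mod 185).
(52 − 70) mod 185 = 167.

167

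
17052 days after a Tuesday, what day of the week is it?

17052 = 2436·7 + 0, so 17052 mod 7 = 0.
Tuesday + 0 days → Tuesday.

Tuesday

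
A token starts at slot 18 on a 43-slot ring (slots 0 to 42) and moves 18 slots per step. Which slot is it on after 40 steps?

7

40·18 = 720.
720 − 16·43 = 32, so 720 ≡ 32 (mod 43).
(18 + 32) mod 43 = 7.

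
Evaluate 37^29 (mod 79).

By repeated squaring mod 79: 37^1≡37, 37^2≡26, 37^4≡44, 37^8≡40, 37^16≡20.
Since 29 = 1 + 4 + 8 + 16 in binary, 37^29 ≡ 37·44·40·20 ≡ 6 (mod 79).

6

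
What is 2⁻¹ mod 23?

2·12 = 24 = 1·23 + 1, so 2⁻¹ ≡ 12 (mod 23).

12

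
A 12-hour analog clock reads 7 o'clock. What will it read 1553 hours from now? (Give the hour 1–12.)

12

1553 mod 12 = 5 (since 129·12 = 1548).
7 + 5 → 12 on a 12-hour dial.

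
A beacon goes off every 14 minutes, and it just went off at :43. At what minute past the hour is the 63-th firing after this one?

63·14 = 882.
882 = 14·60 + 42, so 882 mod 60 = 42.
(43 + 42) mod 60 = 25.

25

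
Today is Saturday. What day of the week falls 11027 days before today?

11027 mod 7 = 2 (since 1575·7 = 11025).
Saturday − 2 days → Thursday.

Thursday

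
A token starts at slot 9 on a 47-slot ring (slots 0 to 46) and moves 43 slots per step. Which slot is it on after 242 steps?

242·43 = 10406.
10406 mod 47 = 19 (since 221·47 = 10387).
(9 + 19) mod 47 = 28.

28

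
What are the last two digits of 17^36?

81

Successive squares of 17 mod 100: 17^1≡17, 17^2≡89, 17^4≡21, 17^8≡41, 17^16≡81, 17^32≡61.
Since 36 = 4 + 32 in binary, 17^36 ≡ 21·61 ≡ 81 (mod 100).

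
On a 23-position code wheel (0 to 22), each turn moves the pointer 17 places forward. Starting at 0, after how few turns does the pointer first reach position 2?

17⁻¹ ≡ 19 (mod 23) because 17·19 = 323 = 14·23 + 1.
Multiplying both sides by 19: x ≡ 19·2 = 38 ≡ 15 (mod 23).
Check: 17·15 = 255 = 11·23 + 2.

15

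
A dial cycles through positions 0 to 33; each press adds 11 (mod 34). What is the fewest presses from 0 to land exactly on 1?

31

34 = 3·11 + 1
11 = 11·1 + 0
Back-substituting gives 11·31 ≡ 1 (mod 34).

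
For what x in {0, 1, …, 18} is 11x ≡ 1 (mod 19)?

7

11⁻¹ ≡ 7 (mod 19) because 11·7 = 77 = 4·19 + 1.
So x ≡ 7·1 = 7 ≡ 7 (mod 19).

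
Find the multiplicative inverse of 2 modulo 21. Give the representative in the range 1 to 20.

21 = 10·2 + 1
2 = 2·1 + 0
Back-substituting gives 2·11 ≡ 1 (mod 21).

11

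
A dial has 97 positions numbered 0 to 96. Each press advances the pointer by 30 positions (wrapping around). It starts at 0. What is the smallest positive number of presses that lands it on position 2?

13

30⁻¹ ≡ 55 (mod 97) because 30·55 = 1650 = 17·97 + 1.
Multiplying both sides by 55: x ≡ 55·2 = 110 ≡ 13 (mod 97).
Check: 30·13 = 390 = 4·97 + 2.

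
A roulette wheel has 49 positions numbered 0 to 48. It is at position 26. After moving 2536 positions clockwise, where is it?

2536 mod 49 = 37 (since 51·49 = 2499).
(26 + 37) mod 49 = 14.

14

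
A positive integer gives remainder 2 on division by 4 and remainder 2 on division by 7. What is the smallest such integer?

2

x ≡ 2 (mod 4) gives x ∈ {2}.
The first of these with x mod 7 = 2 is 2.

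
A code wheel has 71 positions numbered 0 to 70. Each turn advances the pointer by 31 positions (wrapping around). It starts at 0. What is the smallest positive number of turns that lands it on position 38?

31

The inverse of 31 mod 71 is 55 (since 31·55 = 1705 ≡ 1).
Multiplying both sides by 55: x ≡ 55·38 = 2090 ≡ 31 (mod 71).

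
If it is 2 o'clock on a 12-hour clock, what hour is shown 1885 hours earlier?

1

Dividing 1885 by 12 gives quotient 157 and remainder 1.
2 − 1 → 1 on a 12-hour dial.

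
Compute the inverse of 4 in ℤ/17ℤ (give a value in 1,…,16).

17 = 4·4 + 1
4 = 4·1 + 0
Back-substituting gives 4·13 ≡ 1 (mod 17).

13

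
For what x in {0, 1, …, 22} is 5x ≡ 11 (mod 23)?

16

The inverse of 5 mod 23 is 14 (since 5·14 = 70 ≡ 1).
So x ≡ 14·11 = 154 ≡ 16 (mod 23).
Check: 5·16 = 80 = 3·23 + 11.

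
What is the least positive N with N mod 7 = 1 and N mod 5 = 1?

1

x ≡ 1 (mod 5) gives x ∈ {1}.
The first of these with x mod 7 = 1 is 1.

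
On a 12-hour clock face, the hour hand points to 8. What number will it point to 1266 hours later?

1266 − 105·12 = 6, so 1266 ≡ 6 (mod 12).
8 + 6 → 2 on a 12-hour dial.

2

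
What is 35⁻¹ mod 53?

50

35·50 = 1750 = 33·53 + 1, so 35⁻¹ ≡ 50 (mod 53).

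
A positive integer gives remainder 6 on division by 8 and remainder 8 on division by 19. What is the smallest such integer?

46

x ≡ 6 (mod 8) gives x ∈ {6, 14, 22, 30, 38, 46}.
The first of these with x mod 19 = 8 is 46.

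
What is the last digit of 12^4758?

4

The units digit of 12^n cycles with period 4: 2, 4, 8, 6, …
4758 leaves remainder 2 on division by 4, so 12^4758 ends in 4.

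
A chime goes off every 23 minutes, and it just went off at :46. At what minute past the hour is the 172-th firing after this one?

172·23 = 3956.
3956 = 65·60 + 56, so 3956 mod 60 = 56.
(46 + 56) mod 60 = 42.

42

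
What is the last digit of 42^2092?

Powers of 2 mod 10 repeat with period 4: 2, 4, 8, 6.
2092 mod 4 = 0, so the last digit matches 2^4 = 6.

6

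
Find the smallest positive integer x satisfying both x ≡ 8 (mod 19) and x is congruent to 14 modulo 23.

198

x ≡ 8 (mod 19) gives x ∈ {8, 27, 46, 65, 84, 103, 122, 141, …}.
The first of these with x mod 23 = 14 is 198.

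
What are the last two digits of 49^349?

Square-and-reduce mod 100: 49^1≡49, 49^2≡1, 49^4≡1, 49^8≡1, 49^16≡1, 49^32≡1, 49^64≡1, 49^128≡1, 49^256≡1.
349 = 1 + 4 + 8 + 16 + 64 + 256, so 49^349 ≡ 49·1·1·1·1·1 ≡ 49 (mod 100).

49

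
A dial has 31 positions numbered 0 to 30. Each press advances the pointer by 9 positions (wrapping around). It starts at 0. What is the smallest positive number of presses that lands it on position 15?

9⁻¹ ≡ 7 (mod 31) because 9·7 = 63 = 2·31 + 1.
So x ≡ 7·15 = 105 ≡ 12 (mod 31).

12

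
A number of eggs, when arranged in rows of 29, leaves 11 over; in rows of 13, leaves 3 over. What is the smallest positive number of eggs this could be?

185

x ≡ 3 (mod 13) gives x ∈ {3, 16, 29, 42, 55, 68, 81, 94, …}.
The first of these with x mod 29 = 11 is 185.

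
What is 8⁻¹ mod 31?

8·4 = 32 = 1·31 + 1, so 8⁻¹ ≡ 4 (mod 31).

4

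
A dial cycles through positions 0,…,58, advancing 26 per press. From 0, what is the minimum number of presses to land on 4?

41

The inverse of 26 mod 59 is 25 (since 26·25 = 650 ≡ 1).
So x ≡ 25·4 = 100 ≡ 41 (mod 59).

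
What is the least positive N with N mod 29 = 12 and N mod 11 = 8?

41

x ≡ 8 (mod 11) gives x ∈ {8, 19, 30, 41}.
The first of these with x mod 29 = 12 is 41.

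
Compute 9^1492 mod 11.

Square-and-reduce mod 11: 9^1≡9, 9^2≡4, 9^4≡5, 9^8≡3, 9^16≡9, 9^32≡4, 9^64≡5, 9^128≡3, 9^256≡9, 9^512≡4, 9^1024≡5.
1492 = 4 + 16 + 64 + 128 + 256 + 1024, so 9^1492 ≡ 5·9·5·3·9·5 ≡ 4 (mod 11).

4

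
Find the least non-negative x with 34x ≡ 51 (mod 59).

31

The inverse of 34 mod 59 is 33 (since 34·33 = 1122 ≡ 1).
Multiplying both sides by 33: x ≡ 33·51 = 1683 ≡ 31 (mod 59).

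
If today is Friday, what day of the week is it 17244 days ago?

Tuesday

Dividing 17244 by 7 gives quotient 2463 and remainder 3.
Friday − 3 days → Tuesday.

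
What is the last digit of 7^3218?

9

Last digits of 7^n: 7, 9, 3, 1 (period 4).
3218 leaves remainder 2 on division by 4, so 7^3218 ends in 9.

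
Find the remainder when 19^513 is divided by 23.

15

Successive squares of 19 mod 23: 19^1≡19, 19^2≡16, 19^4≡3, 19^8≡9, 19^16≡12, 19^32≡6, 19^64≡13, 19^128≡8, 19^256≡18, 19^512≡2.
Since 513 = 1 + 512 in binary, 19^513 ≡ 19·2 ≡ 15 (mod 23).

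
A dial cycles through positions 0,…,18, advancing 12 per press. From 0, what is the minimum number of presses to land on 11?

12

12⁻¹ ≡ 8 (mod 19) because 12·8 = 96 = 5·19 + 1.
So x ≡ 8·11 = 88 ≡ 12 (mod 19).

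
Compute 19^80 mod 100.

Square-and-reduce mod 100: 19^1≡19, 19^2≡61, 19^4≡21, 19^8≡41, 19^16≡81, 19^32≡61, 19^64≡21.
Since 80 = 16 + 64 in binary, 19^80 ≡ 81·21 ≡ 1 (mod 100).

1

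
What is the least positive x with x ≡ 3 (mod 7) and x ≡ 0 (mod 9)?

x ≡ 3 (mod 7) gives x ∈ {3, 10, 17, 24, 31, 38, 45}.
The first of these with x mod 9 = 0 is 45.

45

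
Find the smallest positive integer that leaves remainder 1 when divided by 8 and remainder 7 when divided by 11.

Since 11·3 ≡ 1 (mod 8), take x = 7 + 11·((1−7)·3 mod 8) = 7 + 11·6 = 73.
Check: 73 mod 8 = 1, 73 mod 11 = 7.

73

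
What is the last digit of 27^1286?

The units digit of 27^n cycles with period 4: 7, 9, 3, 1, …
1286 leaves remainder 2 on division by 4, so 27^1286 ends in 9.

9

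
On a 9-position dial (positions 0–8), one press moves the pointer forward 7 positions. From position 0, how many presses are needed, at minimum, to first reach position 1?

9 = 1·7 + 2
7 = 3·2 + 1
2 = 2·1 + 0
Back-substituting gives 7·4 ≡ 1 (mod 9).

4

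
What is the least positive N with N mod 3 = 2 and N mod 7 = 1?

x ≡ 2 (mod 3) gives x ∈ {2, 5, 8}.
The first of these with x mod 7 = 1 is 8.

8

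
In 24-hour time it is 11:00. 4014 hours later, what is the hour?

17

4014 mod 24 = 6 (since 167·24 = 4008).
(11 + 6) mod 24 = 17.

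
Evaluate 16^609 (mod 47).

Successive squares of 16 mod 47: 16^1≡16, 16^2≡21, 16^4≡18, 16^8≡42, 16^16≡25, 16^32≡14, 16^64≡8, 16^128≡17, 16^256≡7, 16^512≡2.
609 = 1 + 32 + 64 + 512, so 16^609 ≡ 16·14·8·2 ≡ 12 (mod 47).

12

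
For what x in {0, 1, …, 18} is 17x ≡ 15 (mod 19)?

2

17⁻¹ ≡ 9 (mod 19) because 17·9 = 153 = 8·19 + 1.
So x ≡ 9·15 = 135 ≡ 2 (mod 19).
Check: 17·2 = 34 = 1·19 + 15.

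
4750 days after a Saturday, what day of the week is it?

4750 mod 7 = 4 (since 678·7 = 4746).
Saturday + 4 days → Wednesday.

Wednesday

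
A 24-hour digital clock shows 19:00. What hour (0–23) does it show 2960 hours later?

3

Dividing 2960 by 24 gives quotient 123 and remainder 8.
(19 + 8) mod 24 = 3.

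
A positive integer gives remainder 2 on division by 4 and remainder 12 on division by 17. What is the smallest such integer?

46

x ≡ 2 (mod 4) gives x ∈ {2, 6, 10, 14, 18, 22, 26, 30, …}.
The first of these with x mod 17 = 12 is 46.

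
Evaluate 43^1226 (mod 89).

9

Successive squares of 43 mod 89: 43^1≡43, 43^2≡69, 43^4≡44, 43^8≡67, 43^16≡39, 43^32≡8, 43^64≡64, 43^128≡2, 43^256≡4, 43^512≡16, 43^1024≡78.
1226 = 2 + 8 + 64 + 128 + 1024, so 43^1226 ≡ 69·67·64·2·78 ≡ 9 (mod 89).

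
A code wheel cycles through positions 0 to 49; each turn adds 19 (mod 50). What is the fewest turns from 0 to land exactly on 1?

19·29 = 551 = 11·50 + 1, so 19⁻¹ ≡ 29 (mod 50).

29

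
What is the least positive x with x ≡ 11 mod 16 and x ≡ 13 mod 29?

187

Since 29·5 ≡ 1 (mod 16), take x = 13 + 29·((11−13)·5 mod 16) = 13 + 29·6 = 187.
Check: 187 mod 16 = 11, 187 mod 29 = 13.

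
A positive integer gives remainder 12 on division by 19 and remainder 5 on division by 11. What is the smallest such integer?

126

x ≡ 5 (mod 11) gives x ∈ {5, 16, 27, 38, 49, 60, 71, 82, …}.
The first of these with x mod 19 = 12 is 126.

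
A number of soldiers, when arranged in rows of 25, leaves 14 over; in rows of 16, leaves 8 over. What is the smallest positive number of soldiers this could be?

Since 16·11 ≡ 1 (mod 25), take x = 8 + 16·((14−8)·11 mod 25) = 8 + 16·16 = 264.
Check: 264 mod 25 = 14, 264 mod 16 = 8.

264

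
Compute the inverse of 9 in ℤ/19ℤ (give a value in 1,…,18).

19 = 2·9 + 1
9 = 9·1 + 0
Back-substituting gives 9·17 ≡ 1 (mod 19).

17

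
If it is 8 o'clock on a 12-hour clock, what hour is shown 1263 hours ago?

5

1263 = 105·12 + 3, so 1263 mod 12 = 3.
8 − 3 → 5 on a 12-hour dial.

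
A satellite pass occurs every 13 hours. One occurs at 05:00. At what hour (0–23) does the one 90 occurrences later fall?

23

90·13 = 1170.
1170 − 48·24 = 18, so 1170 ≡ 18 (mod 24).
(5 + 18) mod 24 = 23.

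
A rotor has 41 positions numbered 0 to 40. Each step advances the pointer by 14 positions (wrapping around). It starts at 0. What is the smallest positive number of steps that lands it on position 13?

39

14⁻¹ ≡ 3 (mod 41) because 14·3 = 42 = 1·41 + 1.
So x ≡ 3·13 = 39 ≡ 39 (mod 41).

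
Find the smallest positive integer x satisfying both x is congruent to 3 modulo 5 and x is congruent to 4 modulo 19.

x ≡ 3 (mod 5) gives x ∈ {3, 8, 13, 18, 23}.
The first of these with x mod 19 = 4 is 23.

23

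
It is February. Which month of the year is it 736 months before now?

736 = 61·12 + 4, so 736 mod 12 = 4.
February − 4 months → October.

October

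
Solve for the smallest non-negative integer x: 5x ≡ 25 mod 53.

The inverse of 5 mod 53 is 32 (since 5·32 = 160 ≡ 1).
Multiplying both sides by 32: x ≡ 32·25 = 800 ≡ 5 (mod 53).

5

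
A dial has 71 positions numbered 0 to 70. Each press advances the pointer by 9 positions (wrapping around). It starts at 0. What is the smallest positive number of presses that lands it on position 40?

The inverse of 9 mod 71 is 8 (since 9·8 = 72 ≡ 1).
Multiplying both sides by 8: x ≡ 8·40 = 320 ≡ 36 (mod 71).
Check: 9·36 = 324 = 4·71 + 40.

36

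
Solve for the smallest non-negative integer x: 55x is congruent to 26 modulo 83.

5

55⁻¹ ≡ 80 (mod 83) because 55·80 = 4400 = 53·83 + 1.
Multiplying both sides by 80: x ≡ 80·26 = 2080 ≡ 5 (mod 83).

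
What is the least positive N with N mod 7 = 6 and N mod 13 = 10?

Since 13·6 ≡ 1 (mod 7), take x = 10 + 13·((6−10)·6 mod 7) = 10 + 13·4 = 62.
Check: 62 mod 7 = 6, 62 mod 13 = 10.

62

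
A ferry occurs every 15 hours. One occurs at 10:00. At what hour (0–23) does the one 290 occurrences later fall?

16

290·15 = 4350.
4350 − 181·24 = 6, so 4350 ≡ 6 (mod 24).
(10 + 6) mod 24 = 16.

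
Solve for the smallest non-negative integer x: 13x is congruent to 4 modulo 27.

13⁻¹ ≡ 25 (mod 27) because 13·25 = 325 = 12·27 + 1.
Multiplying both sides by 25: x ≡ 25·4 = 100 ≡ 19 (mod 27).
Check: 13·19 = 247 = 9·27 + 4.

19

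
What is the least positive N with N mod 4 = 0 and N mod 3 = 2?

8

Since 3·3 ≡ 1 (mod 4), take x = 2 + 3·((0−2)·3 mod 4) = 2 + 3·2 = 8.
Check: 8 mod 4 = 0, 8 mod 3 = 2.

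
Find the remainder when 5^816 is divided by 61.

9

Square-and-reduce mod 61: 5^1≡5, 5^2≡25, 5^4≡15, 5^8≡42, 5^16≡56, 5^32≡25, 5^64≡15, 5^128≡42, 5^256≡56, 5^512≡25.
816 = 16 + 32 + 256 + 512, so 5^816 ≡ 56·25·56·25 ≡ 9 (mod 61).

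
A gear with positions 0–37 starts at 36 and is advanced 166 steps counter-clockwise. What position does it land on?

22

166 = 4·38 + 14, so 166 mod 38 = 14.
(36 − 14) mod 38 = 22.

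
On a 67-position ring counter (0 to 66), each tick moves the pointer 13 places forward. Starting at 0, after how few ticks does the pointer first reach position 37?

8

The inverse of 13 mod 67 is 31 (since 13·31 = 403 ≡ 1).
So x ≡ 31·37 = 1147 ≡ 8 (mod 67).
Check: 13·8 = 104 = 1·67 + 37.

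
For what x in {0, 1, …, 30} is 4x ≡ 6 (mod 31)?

The inverse of 4 mod 31 is 8 (since 4·8 = 32 ≡ 1).
Multiplying both sides by 8: x ≡ 8·6 = 48 ≡ 17 (mod 31).

17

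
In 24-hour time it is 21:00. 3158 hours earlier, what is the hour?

7

3158 − 131·24 = 14, so 3158 ≡ 14 (mod 24).
(21 − 14) mod 24 = 7.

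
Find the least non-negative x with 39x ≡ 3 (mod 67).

The inverse of 39 mod 67 is 55 (since 39·55 = 2145 ≡ 1).
So x ≡ 55·3 = 165 ≡ 31 (mod 67).
Check: 39·31 = 1209 = 18·67 + 3.

31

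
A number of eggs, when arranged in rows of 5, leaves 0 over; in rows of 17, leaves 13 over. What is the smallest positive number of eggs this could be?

30

Since 17·3 ≡ 1 (mod 5), take x = 13 + 17·((0−13)·3 mod 5) = 13 + 17·1 = 30.
Check: 30 mod 5 = 0, 30 mod 17 = 13.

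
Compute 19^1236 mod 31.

2

Successive squares of 19 mod 31: 19^1≡19, 19^2≡20, 19^4≡28, 19^8≡9, 19^16≡19, 19^32≡20, 19^64≡28, 19^128≡9, 19^256≡19, 19^512≡20, 19^1024≡28.
Since 1236 = 4 + 16 + 64 + 128 + 1024 in binary, 19^1236 ≡ 28·19·28·9·28 ≡ 2 (mod 31).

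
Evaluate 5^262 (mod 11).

Square-and-reduce mod 11: 5^1≡5, 5^2≡3, 5^4≡9, 5^8≡4, 5^16≡5, 5^32≡3, 5^64≡9, 5^128≡4, 5^256≡5.
262 = 2 + 4 + 256, so 5^262 ≡ 3·9·5 ≡ 3 (mod 11).

3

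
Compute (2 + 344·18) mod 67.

344·18 = 6192.
6192 − 92·67 = 28, so 6192 ≡ 28 (mod 67).
(2 + 28) mod 67 = 30.

30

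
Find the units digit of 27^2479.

Powers of 7 mod 10 repeat with period 4: 7, 9, 3, 1.
2479 leaves remainder 3 on division by 4, so 27^2479 ends in 3.

3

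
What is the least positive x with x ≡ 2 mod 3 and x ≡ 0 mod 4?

8

x ≡ 2 (mod 3) gives x ∈ {2, 5, 8}.
The first of these with x mod 4 = 0 is 8.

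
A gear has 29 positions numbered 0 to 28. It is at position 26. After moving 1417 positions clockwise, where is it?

22

Dividing 1417 by 29 gives quotient 48 and remainder 25.
(26 + 25) mod 29 = 22.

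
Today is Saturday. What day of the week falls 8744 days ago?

Friday

8744 mod 7 = 1 (since 1249·7 = 8743).
Saturday − 1 day → Friday.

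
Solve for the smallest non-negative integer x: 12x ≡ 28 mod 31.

23

12⁻¹ ≡ 13 (mod 31) because 12·13 = 156 = 5·31 + 1.
Multiplying both sides by 13: x ≡ 13·28 = 364 ≡ 23 (mod 31).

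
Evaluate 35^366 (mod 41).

Successive squares of 35 mod 41: 35^1≡35, 35^2≡36, 35^4≡25, 35^8≡10, 35^16≡18, 35^32≡37, 35^64≡16, 35^128≡10, 35^256≡18.
366 = 2 + 4 + 8 + 32 + 64 + 256, so 35^366 ≡ 36·25·10·37·16·18 ≡ 39 (mod 41).

39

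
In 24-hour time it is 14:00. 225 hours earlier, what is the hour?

225 − 9·24 = 9, so 225 ≡ 9 (mod 24).
(14 − 9) mod 24 = 5.

5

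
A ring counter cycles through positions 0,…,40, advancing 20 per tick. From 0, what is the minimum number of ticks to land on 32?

The inverse of 20 mod 41 is 39 (since 20·39 = 780 ≡ 1).
So x ≡ 39·32 = 1248 ≡ 18 (mod 41).
Check: 20·18 = 360 = 8·41 + 32.

18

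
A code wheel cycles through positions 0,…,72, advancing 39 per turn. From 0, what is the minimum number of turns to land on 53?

65

39⁻¹ ≡ 15 (mod 73) because 39·15 = 585 = 8·73 + 1.
Multiplying both sides by 15: x ≡ 15·53 = 795 ≡ 65 (mod 73).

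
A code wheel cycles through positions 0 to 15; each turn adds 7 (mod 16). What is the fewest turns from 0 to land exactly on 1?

7

7·7 = 49 = 3·16 + 1, so 7⁻¹ ≡ 7 (mod 16).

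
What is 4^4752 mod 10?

6

Powers of 4 mod 10 repeat with period 2: 4, 6.
4752 mod 2 = 0, so the last digit matches 4^2 = 6.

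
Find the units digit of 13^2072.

1

The units digit of 13^n cycles with period 4: 3, 9, 7, 1, …
2072 leaves remainder 0 on division by 4, so 13^2072 ends in 1.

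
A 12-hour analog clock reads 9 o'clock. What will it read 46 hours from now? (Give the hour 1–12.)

7

46 mod 12 = 10 (since 3·12 = 36).
9 + 10 → 7 on a 12-hour dial.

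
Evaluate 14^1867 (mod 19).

2

Successive squares of 14 mod 19: 14^1≡14, 14^2≡6, 14^4≡17, 14^8≡4, 14^16≡16, 14^32≡9, 14^64≡5, 14^128≡6, 14^256≡17, 14^512≡4, 14^1024≡16.
1867 = 1 + 2 + 8 + 64 + 256 + 512 + 1024, so 14^1867 ≡ 14·6·4·5·17·4·16 ≡ 2 (mod 19).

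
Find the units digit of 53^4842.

9

The units digit of 53^n cycles with period 4: 3, 9, 7, 1, …
4842 mod 4 = 2, so the last digit matches 3^2 = 9.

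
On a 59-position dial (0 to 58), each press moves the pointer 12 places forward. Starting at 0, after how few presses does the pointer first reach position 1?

12⁻¹ ≡ 5 (mod 59) because 12·5 = 60 = 1·59 + 1.
Multiplying both sides by 5: x ≡ 5·1 = 5 ≡ 5 (mod 59).

5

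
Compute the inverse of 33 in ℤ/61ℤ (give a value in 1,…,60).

37

33·37 = 1221 = 20·61 + 1, so 33⁻¹ ≡ 37 (mod 61).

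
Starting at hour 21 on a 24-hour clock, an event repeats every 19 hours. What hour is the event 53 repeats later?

20

53·19 = 1007.
1007 = 41·24 + 23, so 1007 mod 24 = 23.
(21 + 23) mod 24 = 20.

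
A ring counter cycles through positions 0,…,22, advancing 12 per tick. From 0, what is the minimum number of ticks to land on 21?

12⁻¹ ≡ 2 (mod 23) because 12·2 = 24 = 1·23 + 1.
Multiplying both sides by 2: x ≡ 2·21 = 42 ≡ 19 (mod 23).
Check: 12·19 = 228 = 9·23 + 21.

19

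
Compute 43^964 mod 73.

Square-and-reduce mod 73: 43^1≡43, 43^2≡24, 43^4≡65, 43^8≡64, 43^16≡8, 43^32≡64, 43^64≡8, 43^128≡64, 43^256≡8, 43^512≡64.
964 = 4 + 64 + 128 + 256 + 512, so 43^964 ≡ 65·8·64·8·64 ≡ 65 (mod 73).

65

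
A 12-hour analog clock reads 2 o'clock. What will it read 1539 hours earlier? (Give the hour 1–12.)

1539 = 128·12 + 3, so 1539 mod 12 = 3.
2 − 3 → 11 on a 12-hour dial.

11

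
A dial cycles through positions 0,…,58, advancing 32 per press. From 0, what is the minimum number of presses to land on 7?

32⁻¹ ≡ 24 (mod 59) because 32·24 = 768 = 13·59 + 1.
Multiplying both sides by 24: x ≡ 24·7 = 168 ≡ 50 (mod 59).

50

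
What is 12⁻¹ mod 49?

45

49 = 4·12 + 1
12 = 12·1 + 0
Back-substituting gives 12·45 ≡ 1 (mod 49).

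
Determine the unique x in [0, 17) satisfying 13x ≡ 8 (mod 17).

15

13⁻¹ ≡ 4 (mod 17) because 13·4 = 52 = 3·17 + 1.
So x ≡ 4·8 = 32 ≡ 15 (mod 17).
Check: 13·15 = 195 = 11·17 + 8.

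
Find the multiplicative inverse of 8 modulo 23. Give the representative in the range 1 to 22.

23 = 2·8 + 7
8 = 1·7 + 1
7 = 7·1 + 0
Back-substituting gives 8·3 ≡ 1 (mod 23).

3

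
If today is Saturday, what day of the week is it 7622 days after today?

Friday

7622 mod 7 = 6 (since 1088·7 = 7616).
Saturday + 6 days → Friday.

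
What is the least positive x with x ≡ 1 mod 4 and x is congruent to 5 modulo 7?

5

x ≡ 1 (mod 4) gives x ∈ {1, 5}.
The first of these with x mod 7 = 5 is 5.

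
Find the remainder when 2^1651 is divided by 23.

2

Successive squares of 2 mod 23: 2^1≡2, 2^2≡4, 2^4≡16, 2^8≡3, 2^16≡9, 2^32≡12, 2^64≡6, 2^128≡13, 2^256≡8, 2^512≡18, 2^1024≡2.
1651 = 1 + 2 + 16 + 32 + 64 + 512 + 1024, so 2^1651 ≡ 2·4·9·12·6·18·2 ≡ 2 (mod 23).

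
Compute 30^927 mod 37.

36

Successive squares of 30 mod 37: 30^1≡30, 30^2≡12, 30^4≡33, 30^8≡16, 30^16≡34, 30^32≡9, 30^64≡7, 30^128≡12, 30^256≡33, 30^512≡16.
927 = 1 + 2 + 4 + 8 + 16 + 128 + 256 + 512, so 30^927 ≡ 30·12·33·16·34·12·33·16 ≡ 36 (mod 37).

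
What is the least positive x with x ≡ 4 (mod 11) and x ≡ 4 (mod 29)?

4

Since 29·8 ≡ 1 (mod 11), take x = 4 + 29·((4−4)·8 mod 11) = 4 + 29·0 = 4.
Check: 4 mod 11 = 4, 4 mod 29 = 4.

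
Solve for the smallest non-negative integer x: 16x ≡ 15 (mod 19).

14

The inverse of 16 mod 19 is 6 (since 16·6 = 96 ≡ 1).
Multiplying both sides by 6: x ≡ 6·15 = 90 ≡ 14 (mod 19).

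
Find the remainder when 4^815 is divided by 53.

6

By repeated squaring mod 53: 4^1≡4, 4^2≡16, 4^4≡44, 4^8≡28, 4^16≡42, 4^32≡15, 4^64≡13, 4^128≡10, 4^256≡47, 4^512≡36.
Since 815 = 1 + 2 + 4 + 8 + 32 + 256 + 512 in binary, 4^815 ≡ 4·16·44·28·15·47·36 ≡ 6 (mod 53).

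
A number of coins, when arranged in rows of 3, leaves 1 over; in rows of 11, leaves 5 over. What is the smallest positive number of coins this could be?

16

x ≡ 1 (mod 3) gives x ∈ {1, 4, 7, 10, 13, 16}.
The first of these with x mod 11 = 5 is 16.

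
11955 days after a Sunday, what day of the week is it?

Saturday

11955 − 1707·7 = 6, so 11955 ≡ 6 (mod 7).
Sunday + 6 days → Saturday.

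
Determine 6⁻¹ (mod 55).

55 = 9·6 + 1
6 = 6·1 + 0
Back-substituting gives 6·46 ≡ 1 (mod 55).

46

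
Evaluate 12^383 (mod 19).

By repeated squaring mod 19: 12^1≡12, 12^2≡11, 12^4≡7, 12^8≡11, 12^16≡7, 12^32≡11, 12^64≡7, 12^128≡11, 12^256≡7.
383 = 1 + 2 + 4 + 8 + 16 + 32 + 64 + 256, so 12^383 ≡ 12·11·7·11·7·11·7·7 ≡ 8 (mod 19).

8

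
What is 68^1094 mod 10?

4

The units digit of 68^n cycles with period 4: 8, 4, 2, 6, …
1094 leaves remainder 2 on division by 4, so 68^1094 ends in 4.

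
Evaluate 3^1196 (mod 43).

14

Successive squares of 3 mod 43: 3^1≡3, 3^2≡9, 3^4≡38, 3^8≡25, 3^16≡23, 3^32≡13, 3^64≡40, 3^128≡9, 3^256≡38, 3^512≡25, 3^1024≡23.
1196 = 4 + 8 + 32 + 128 + 1024, so 3^1196 ≡ 38·25·13·9·23 ≡ 14 (mod 43).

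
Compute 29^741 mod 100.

Square-and-reduce mod 100: 29^1≡29, 29^2≡41, 29^4≡81, 29^8≡61, 29^16≡21, 29^32≡41, 29^64≡81, 29^128≡61, 29^256≡21, 29^512≡41.
Since 741 = 1 + 4 + 32 + 64 + 128 + 512 in binary, 29^741 ≡ 29·81·41·81·61·41 ≡ 29 (mod 100).

29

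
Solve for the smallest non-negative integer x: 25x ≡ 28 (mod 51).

The inverse of 25 mod 51 is 49 (since 25·49 = 1225 ≡ 1).
Multiplying both sides by 49: x ≡ 49·28 = 1372 ≡ 46 (mod 51).

46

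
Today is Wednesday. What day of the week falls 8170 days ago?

Tuesday

8170 mod 7 = 1 (since 1167·7 = 8169).
Wednesday − 1 day → Tuesday.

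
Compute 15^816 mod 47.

42

By repeated squaring mod 47: 15^1≡15, 15^2≡37, 15^4≡6, 15^8≡36, 15^16≡27, 15^32≡24, 15^64≡12, 15^128≡3, 15^256≡9, 15^512≡34.
Since 816 = 16 + 32 + 256 + 512 in binary, 15^816 ≡ 27·24·9·34 ≡ 42 (mod 47).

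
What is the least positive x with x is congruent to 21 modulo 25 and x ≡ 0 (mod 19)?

171

x ≡ 0 (mod 19) gives x ∈ {0, 19, 38, 57, 76, 95, 114, 133, …}.
The first of these with x mod 25 = 21 is 171.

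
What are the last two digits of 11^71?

11

By repeated squaring mod 100: 11^1≡11, 11^2≡21, 11^4≡41, 11^8≡81, 11^16≡61, 11^32≡21, 11^64≡41.
71 = 1 + 2 + 4 + 64, so 11^71 ≡ 11·21·41·41 ≡ 11 (mod 100).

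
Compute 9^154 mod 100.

61

By repeated squaring mod 100: 9^1≡9, 9^2≡81, 9^4≡61, 9^8≡21, 9^16≡41, 9^32≡81, 9^64≡61, 9^128≡21.
154 = 2 + 8 + 16 + 128, so 9^154 ≡ 81·21·41·21 ≡ 61 (mod 100).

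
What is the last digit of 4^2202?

6

Last digits of 4^n: 4, 6 (period 2).
2202 mod 2 = 0, so the last digit matches 4^2 = 6.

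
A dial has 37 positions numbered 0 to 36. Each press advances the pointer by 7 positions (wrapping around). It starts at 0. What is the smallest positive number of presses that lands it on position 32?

The inverse of 7 mod 37 is 16 (since 7·16 = 112 ≡ 1).
So x ≡ 16·32 = 512 ≡ 31 (mod 37).
Check: 7·31 = 217 = 5·37 + 32.

31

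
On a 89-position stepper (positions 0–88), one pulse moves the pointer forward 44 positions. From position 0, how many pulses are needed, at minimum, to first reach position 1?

44·87 = 3828 = 43·89 + 1, so 44⁻¹ ≡ 87 (mod 89).

87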